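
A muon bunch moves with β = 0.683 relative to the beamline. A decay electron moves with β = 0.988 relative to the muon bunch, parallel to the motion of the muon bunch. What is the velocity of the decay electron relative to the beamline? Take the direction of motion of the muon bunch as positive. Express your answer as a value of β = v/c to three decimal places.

β = 0.998

With v = 0.683 and u' = 0.988 (in units of c),
u = (u' + v)/(1 + u'v/c²):
u = (0.988 + 0.683) / (1 + 0.988·0.683) = 1.6710/1.6748 = 0.9977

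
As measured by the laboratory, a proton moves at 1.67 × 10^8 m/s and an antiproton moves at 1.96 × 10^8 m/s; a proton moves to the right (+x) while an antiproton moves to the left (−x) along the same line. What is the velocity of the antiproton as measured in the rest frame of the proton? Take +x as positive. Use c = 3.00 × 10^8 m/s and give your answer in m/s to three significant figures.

-2.66 × 10^8 m/s

β_A = 0.557, β_B = -0.653 (dividing each by c = 3.00 × 10^8 m/s).
Transform to A's frame with the inverse velocity-addition law: u' = (u − v)/(1 − uv/c²), taking u = β_B and v = β_A.
u' = (-0.653 − 0.557) / (1 − (0.557)(-0.653)) = -1.2100/1.3637 = -0.8873.
u' = -0.8873 × 3.00 × 10^8 m/s.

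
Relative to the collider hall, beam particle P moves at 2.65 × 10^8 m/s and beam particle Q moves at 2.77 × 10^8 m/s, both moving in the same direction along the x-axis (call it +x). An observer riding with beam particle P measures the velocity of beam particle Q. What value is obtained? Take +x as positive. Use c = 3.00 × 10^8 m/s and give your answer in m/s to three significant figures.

β_A = 0.883, β_B = 0.923 (dividing each by c = 3.00 × 10^8 m/s).
Transform to A's frame with the inverse velocity-addition law: u' = (u − v)/(1 − uv/c²), taking u = β_B and v = β_A.
u' = (0.923 − 0.883) / (1 − (0.883)(0.923)) = 0.0400/0.1844 = 0.2169.
u' = 0.2169 × 3.00 × 10^8 m/s.

+6.51 × 10^7 m/s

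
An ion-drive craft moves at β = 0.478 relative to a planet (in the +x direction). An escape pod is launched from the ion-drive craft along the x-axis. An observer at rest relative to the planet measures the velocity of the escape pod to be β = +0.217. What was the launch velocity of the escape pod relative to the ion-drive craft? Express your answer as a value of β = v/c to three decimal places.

β = -0.291

Invert the composition law: u' = (u − v)/(1 − uv/c²).
u' = (0.217 − 0.478) / (1 − (0.217)(0.478)) = -0.2610/0.8963 = -0.2912.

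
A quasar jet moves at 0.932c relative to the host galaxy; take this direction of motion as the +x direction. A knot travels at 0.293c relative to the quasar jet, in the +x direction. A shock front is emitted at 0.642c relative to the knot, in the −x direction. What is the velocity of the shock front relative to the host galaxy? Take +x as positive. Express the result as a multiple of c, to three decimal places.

Apply u = (u' + v)/(1 + u'v/c²) successively, working outward toward the host galaxy.
Start: velocity of the quasar jet relative to the host galaxy = 0.9320c.
Compose with the knot (u' = 0.293 in the quasar jet frame): u_1 = (0.293 + 0.932) / (1 + 0.293·0.932) = 1.2250/1.2731 = 0.9622.
Compose with the shock front (u' = -0.642 in the knot frame): u_2 = (-0.642 + 0.962) / (1 + (-0.642)·0.962) = 0.3202/0.3822 = 0.8378.

+0.838c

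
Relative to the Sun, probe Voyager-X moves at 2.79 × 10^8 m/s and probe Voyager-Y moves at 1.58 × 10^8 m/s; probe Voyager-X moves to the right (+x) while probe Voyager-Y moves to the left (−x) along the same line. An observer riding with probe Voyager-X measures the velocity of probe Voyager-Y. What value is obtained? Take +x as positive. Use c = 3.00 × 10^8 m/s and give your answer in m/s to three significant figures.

-2.93 × 10^8 m/s

β_A = 0.930, β_B = -0.527 (dividing each by c = 3.00 × 10^8 m/s).
Transform to A's frame with the inverse velocity-addition law: u' = (u − v)/(1 − uv/c²), taking u = β_B and v = β_A.
u' = (-0.527 − 0.930) / (1 − (0.930)(-0.527)) = -1.4567/1.4898 = -0.9778.
u' = -0.9778 × 3.00 × 10^8 m/s.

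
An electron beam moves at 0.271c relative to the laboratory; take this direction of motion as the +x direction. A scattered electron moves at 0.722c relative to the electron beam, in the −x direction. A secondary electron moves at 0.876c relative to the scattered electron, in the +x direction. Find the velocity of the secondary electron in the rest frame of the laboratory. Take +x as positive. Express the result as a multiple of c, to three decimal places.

+0.620c

Apply u = (u' + v)/(1 + u'v/c²) successively, working outward toward the laboratory.
Start: velocity of the electron beam relative to the laboratory = 0.2710c.
Compose with the scattered electron (u' = -0.722 in the electron beam frame): u_1 = (-0.722 + 0.271) / (1 + (-0.722)·0.271) = -0.4510/0.8043 = -0.5607.
Compose with the secondary electron (u' = 0.876 in the scattered electron frame): u_2 = (0.876 + (-0.561)) / (1 + 0.876·(-0.561)) = 0.3153/0.5088 = 0.6197.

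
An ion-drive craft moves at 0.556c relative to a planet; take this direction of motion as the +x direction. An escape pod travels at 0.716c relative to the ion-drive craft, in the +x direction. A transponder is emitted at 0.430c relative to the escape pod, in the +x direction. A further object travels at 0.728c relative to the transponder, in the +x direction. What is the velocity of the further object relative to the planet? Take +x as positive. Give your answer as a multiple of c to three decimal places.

0.994c

Apply u = (u' + v)/(1 + u'v/c²) successively, working outward toward the planet.
Start: velocity of the ion-drive craft relative to the planet = 0.5560c.
Compose with the escape pod (u' = 0.716 in the ion-drive craft frame): u_1 = (0.716 + 0.556) / (1 + 0.716·0.556) = 1.2720/1.3981 = 0.9098.
Compose with the transponder (u' = 0.430 in the escape pod frame): u_2 = (0.430 + 0.910) / (1 + 0.430·0.910) = 1.3398/1.3912 = 0.9630.
Compose with the further object (u' = 0.728 in the transponder frame): u_3 = (0.728 + 0.963) / (1 + 0.728·0.963) = 1.6910/1.7011 = 0.9941.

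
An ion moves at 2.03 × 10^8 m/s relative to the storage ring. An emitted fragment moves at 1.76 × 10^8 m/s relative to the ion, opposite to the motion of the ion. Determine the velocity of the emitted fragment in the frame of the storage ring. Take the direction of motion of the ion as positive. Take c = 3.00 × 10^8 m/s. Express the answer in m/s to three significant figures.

In units of c (dividing by 3.00 × 10^8 m/s): v = 0.677, u' = -0.587.
u = (u' + v)/(1 + u'v/c²):
u = (-0.587 + 0.677) / (1 + (-0.587)·0.677) = 0.0900/0.6030 = 0.1492
Converting back: u = 0.1492 × 3.00 × 10^8 m/s.

+4.48 × 10^7 m/s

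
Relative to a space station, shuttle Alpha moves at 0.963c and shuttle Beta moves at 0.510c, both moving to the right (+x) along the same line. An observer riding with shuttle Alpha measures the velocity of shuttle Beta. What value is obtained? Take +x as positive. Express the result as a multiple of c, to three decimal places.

β_A = 0.963, β_B = 0.510.
Transform to A's frame with the inverse velocity-addition law: u' = (u − v)/(1 − uv/c²), taking u = β_B and v = β_A.
u' = (0.510 − 0.963) / (1 − (0.963)(0.510)) = -0.4530/0.5089 = -0.8902.

-0.890c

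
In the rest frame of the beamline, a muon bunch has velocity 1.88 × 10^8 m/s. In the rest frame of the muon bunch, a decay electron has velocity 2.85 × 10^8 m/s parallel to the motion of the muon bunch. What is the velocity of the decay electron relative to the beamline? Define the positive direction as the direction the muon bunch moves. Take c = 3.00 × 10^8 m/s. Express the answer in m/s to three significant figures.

In units of c (dividing by 3.00 × 10^8 m/s): v = 0.627, u' = 0.950.
u = (u' + v)/(1 + u'v/c²):
u = (0.950 + 0.627) / (1 + 0.950·0.627) = 1.5767/1.5953 = 0.9883
Converting back: u = 0.9883 × 3.00 × 10^8 m/s.

2.96 × 10^8 m/s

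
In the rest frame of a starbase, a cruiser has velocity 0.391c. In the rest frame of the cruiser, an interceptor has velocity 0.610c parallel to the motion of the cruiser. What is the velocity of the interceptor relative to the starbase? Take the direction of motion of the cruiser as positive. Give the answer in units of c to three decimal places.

0.808c

With v = 0.391 and u' = 0.610 (in units of c),
u = (u' + v)/(1 + u'v/c²):
u = (0.610 + 0.391) / (1 + 0.610·0.391) = 1.0010/1.2385 = 0.8082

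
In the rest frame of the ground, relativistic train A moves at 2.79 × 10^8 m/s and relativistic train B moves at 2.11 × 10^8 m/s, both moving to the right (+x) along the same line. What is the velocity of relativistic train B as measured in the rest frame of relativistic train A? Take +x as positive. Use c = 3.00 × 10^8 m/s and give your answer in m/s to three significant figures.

-1.97 × 10^8 m/s

β_A = 0.930, β_B = 0.703 (dividing each by c = 3.00 × 10^8 m/s).
Transform to A's frame with the inverse velocity-addition law: u' = (u − v)/(1 − uv/c²), taking u = β_B and v = β_A.
u' = (0.703 − 0.930) / (1 − (0.930)(0.703)) = -0.2267/0.3459 = -0.6553.
u' = -0.6553 × 3.00 × 10^8 m/s.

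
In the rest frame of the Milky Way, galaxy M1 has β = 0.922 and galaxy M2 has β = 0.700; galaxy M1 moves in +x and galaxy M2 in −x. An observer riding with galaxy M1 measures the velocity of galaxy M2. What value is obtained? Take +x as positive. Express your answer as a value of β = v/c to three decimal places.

β_A = 0.922, β_B = -0.700.
Transform to A's frame with the inverse velocity-addition law: u' = (u − v)/(1 − uv/c²), taking u = β_B and v = β_A.
u' = (-0.700 − 0.922) / (1 − (0.922)(-0.700)) = -1.6220/1.6454 = -0.9858.

β = -0.986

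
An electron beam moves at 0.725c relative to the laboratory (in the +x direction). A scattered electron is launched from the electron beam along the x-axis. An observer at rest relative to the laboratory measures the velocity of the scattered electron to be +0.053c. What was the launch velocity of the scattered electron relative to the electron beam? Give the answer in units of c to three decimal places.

Invert the composition law: u' = (u − v)/(1 − uv/c²).
u' = (0.053 − 0.725) / (1 − (0.053)(0.725)) = -0.6720/0.9616 = -0.6989.

-0.699c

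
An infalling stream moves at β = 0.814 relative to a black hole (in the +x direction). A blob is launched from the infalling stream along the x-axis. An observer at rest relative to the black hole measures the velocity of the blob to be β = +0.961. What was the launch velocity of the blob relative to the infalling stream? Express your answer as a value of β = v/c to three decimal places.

Invert the composition law: u' = (u − v)/(1 − uv/c²).
u' = (0.961 − 0.814) / (1 − (0.961)(0.814)) = 0.1470/0.2177 = 0.6751.

β = +0.675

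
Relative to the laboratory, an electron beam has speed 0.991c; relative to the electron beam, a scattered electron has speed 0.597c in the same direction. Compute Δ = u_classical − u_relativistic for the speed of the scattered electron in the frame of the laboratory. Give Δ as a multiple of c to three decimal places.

Galilean: u_cl = 0.597 + 0.991 = 1.5880.
Relativistic: u_rel = (0.597 + 0.991) / (1 + 0.597·0.991) = 1.5880/1.5916 = 0.9977.
Δ = 1.5880 − 0.9977 = 0.5903.
(The classical prediction exceeds c; the relativistic result does not.)

Δ = 0.590c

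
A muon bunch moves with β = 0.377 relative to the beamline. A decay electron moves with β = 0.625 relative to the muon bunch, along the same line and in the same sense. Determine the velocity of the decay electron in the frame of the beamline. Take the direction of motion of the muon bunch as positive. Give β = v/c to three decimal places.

β = 0.811

With v = 0.377 and u' = 0.625 (in units of c),
u = (u' + v)/(1 + u'v/c²):
u = (0.625 + 0.377) / (1 + 0.625·0.377) = 1.0020/1.2356 = 0.8109
(Galilean addition would give +1.002c, exceeding c.)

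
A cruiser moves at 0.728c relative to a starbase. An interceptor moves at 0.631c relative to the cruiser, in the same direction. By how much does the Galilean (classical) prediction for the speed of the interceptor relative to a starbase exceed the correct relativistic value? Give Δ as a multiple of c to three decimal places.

Δ = 0.428c

Galilean: u_cl = 0.631 + 0.728 = 1.3590.
Relativistic: u_rel = (0.631 + 0.728) / (1 + 0.631·0.728) = 1.3590/1.4594 = 0.9312.
Δ = 1.3590 − 0.9312 = 0.4278.
(The classical prediction exceeds c; the relativistic result does not.)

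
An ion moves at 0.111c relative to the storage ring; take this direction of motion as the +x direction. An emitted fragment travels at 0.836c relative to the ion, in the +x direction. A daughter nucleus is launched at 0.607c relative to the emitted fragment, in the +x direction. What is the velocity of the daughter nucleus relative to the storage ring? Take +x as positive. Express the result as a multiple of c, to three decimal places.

0.966c

Apply u = (u' + v)/(1 + u'v/c²) successively, working outward toward the storage ring.
Start: velocity of the ion relative to the storage ring = 0.1110c.
Compose with the emitted fragment (u' = 0.836 in the ion frame): u_1 = (0.836 + 0.111) / (1 + 0.836·0.111) = 0.9470/1.0928 = 0.8666.
Compose with the daughter nucleus (u' = 0.607 in the emitted fragment frame): u_2 = (0.607 + 0.867) / (1 + 0.607·0.867) = 1.4736/1.5260 = 0.9656.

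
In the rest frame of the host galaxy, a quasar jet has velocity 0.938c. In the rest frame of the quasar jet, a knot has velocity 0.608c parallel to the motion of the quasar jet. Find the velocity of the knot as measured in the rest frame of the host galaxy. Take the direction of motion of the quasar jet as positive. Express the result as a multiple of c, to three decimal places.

With v = 0.938 and u' = 0.608 (in units of c),
u = (u' + v)/(1 + u'v/c²):
u = (0.608 + 0.938) / (1 + 0.608·0.938) = 1.5460/1.5703 = 0.9845
(Galilean addition would give +1.546c, exceeding c.)

0.985c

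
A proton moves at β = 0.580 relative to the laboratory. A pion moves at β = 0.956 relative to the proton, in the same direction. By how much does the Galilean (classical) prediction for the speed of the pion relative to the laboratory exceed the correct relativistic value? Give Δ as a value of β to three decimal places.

Galilean: u_cl = 0.956 + 0.580 = 1.5360.
Relativistic: u_rel = (0.956 + 0.580) / (1 + 0.956·0.580) = 1.5360/1.5545 = 0.9881.
Δ = 1.5360 − 0.9881 = 0.5479.
(The classical prediction exceeds c; the relativistic result does not.)

Δ = 0.548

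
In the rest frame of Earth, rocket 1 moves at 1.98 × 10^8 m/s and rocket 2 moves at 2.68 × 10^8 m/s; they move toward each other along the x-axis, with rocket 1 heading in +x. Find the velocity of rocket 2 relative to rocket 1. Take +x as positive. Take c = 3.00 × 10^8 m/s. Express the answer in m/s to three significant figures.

-2.93 × 10^8 m/s

β_A = 0.660, β_B = -0.893 (dividing each by c = 3.00 × 10^8 m/s).
Transform to A's frame with the inverse velocity-addition law: u' = (u − v)/(1 − uv/c²), taking u = β_B and v = β_A.
u' = (-0.893 − 0.660) / (1 − (0.660)(-0.893)) = -1.5533/1.5896 = -0.9772.
u' = -0.9772 × 3.00 × 10^8 m/s.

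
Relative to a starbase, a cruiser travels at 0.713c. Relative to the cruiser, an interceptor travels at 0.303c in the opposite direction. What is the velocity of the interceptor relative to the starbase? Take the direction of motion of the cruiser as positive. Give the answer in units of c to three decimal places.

+0.523c

With v = 0.713 and u' = -0.303 (in units of c),
u = (u' + v)/(1 + u'v/c²):
u = (-0.303 + 0.713) / (1 + (-0.303)·0.713) = 0.4100/0.7840 = 0.5230
(Galilean addition would give +0.410c.)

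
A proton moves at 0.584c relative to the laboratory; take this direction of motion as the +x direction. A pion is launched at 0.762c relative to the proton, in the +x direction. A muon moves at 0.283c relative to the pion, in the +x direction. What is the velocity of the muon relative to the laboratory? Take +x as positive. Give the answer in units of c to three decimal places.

Apply u = (u' + v)/(1 + u'v/c²) successively, working outward toward the laboratory.
Start: velocity of the proton relative to the laboratory = 0.5840c.
Compose with the pion (u' = 0.762 in the proton frame): u_1 = (0.762 + 0.584) / (1 + 0.762·0.584) = 1.3460/1.4450 = 0.9315.
Compose with the muon (u' = 0.283 in the pion frame): u_2 = (0.283 + 0.931) / (1 + 0.283·0.931) = 1.2145/1.2636 = 0.9611.

0.961c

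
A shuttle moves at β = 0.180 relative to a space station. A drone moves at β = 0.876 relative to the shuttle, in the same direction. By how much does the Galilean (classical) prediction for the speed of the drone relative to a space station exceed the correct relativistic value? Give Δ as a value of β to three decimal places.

Galilean: u_cl = 0.876 + 0.180 = 1.0560.
Relativistic: u_rel = (0.876 + 0.180) / (1 + 0.876·0.180) = 1.0560/1.1577 = 0.9122.
Δ = 1.0560 − 0.9122 = 0.1438.
(The classical prediction exceeds c; the relativistic result does not.)

Δ = 0.144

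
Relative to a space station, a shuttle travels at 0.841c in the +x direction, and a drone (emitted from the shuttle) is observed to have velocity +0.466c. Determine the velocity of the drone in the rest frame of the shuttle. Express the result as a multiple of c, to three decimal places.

Invert the composition law: u' = (u − v)/(1 − uv/c²).
u' = (0.466 − 0.841) / (1 − (0.466)(0.841)) = -0.3750/0.6081 = -0.6167.

-0.617c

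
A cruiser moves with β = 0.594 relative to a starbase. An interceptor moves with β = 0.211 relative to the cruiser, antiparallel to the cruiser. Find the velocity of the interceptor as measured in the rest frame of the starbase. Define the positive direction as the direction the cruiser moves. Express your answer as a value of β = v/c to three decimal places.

β = +0.438

With v = 0.594 and u' = -0.211 (in units of c),
u = (u' + v)/(1 + u'v/c²):
u = (-0.211 + 0.594) / (1 + (-0.211)·0.594) = 0.3830/0.8747 = 0.4379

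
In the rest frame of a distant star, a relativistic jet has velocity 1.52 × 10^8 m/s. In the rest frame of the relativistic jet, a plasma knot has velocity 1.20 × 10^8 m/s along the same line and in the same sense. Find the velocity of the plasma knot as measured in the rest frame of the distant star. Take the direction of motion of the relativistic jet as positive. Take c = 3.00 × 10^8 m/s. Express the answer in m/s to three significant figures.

In units of c (dividing by 3.00 × 10^8 m/s): v = 0.507, u' = 0.400.
u = (u' + v)/(1 + u'v/c²):
u = (0.400 + 0.507) / (1 + 0.400·0.507) = 0.9067/1.2027 = 0.7539
Converting back: u = 0.7539 × 3.00 × 10^8 m/s.

2.26 × 10^8 m/s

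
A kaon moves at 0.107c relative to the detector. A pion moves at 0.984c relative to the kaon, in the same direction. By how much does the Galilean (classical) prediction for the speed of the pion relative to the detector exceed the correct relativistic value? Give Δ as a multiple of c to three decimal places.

Galilean: u_cl = 0.984 + 0.107 = 1.0910.
Relativistic: u_rel = (0.984 + 0.107) / (1 + 0.984·0.107) = 1.0910/1.1053 = 0.9871.
Δ = 1.0910 − 0.9871 = 0.1039.
(The classical prediction exceeds c; the relativistic result does not.)

Δ = 0.104c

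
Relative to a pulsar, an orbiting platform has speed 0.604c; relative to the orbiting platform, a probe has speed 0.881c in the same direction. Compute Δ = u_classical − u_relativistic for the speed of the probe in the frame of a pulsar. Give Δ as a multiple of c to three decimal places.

Galilean: u_cl = 0.881 + 0.604 = 1.4850.
Relativistic: u_rel = (0.881 + 0.604) / (1 + 0.881·0.604) = 1.4850/1.5321 = 0.9692.
Δ = 1.4850 − 0.9692 = 0.5158.
(The classical prediction exceeds c; the relativistic result does not.)

Δ = 0.516c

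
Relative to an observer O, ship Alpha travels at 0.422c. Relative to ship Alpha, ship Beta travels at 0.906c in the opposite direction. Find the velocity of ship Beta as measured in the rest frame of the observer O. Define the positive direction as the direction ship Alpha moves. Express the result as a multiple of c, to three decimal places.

With v = 0.422 and u' = -0.906 (in units of c),
u = (u' + v)/(1 + u'v/c²):
u = (-0.906 + 0.422) / (1 + (-0.906)·0.422) = -0.4840/0.6177 = -0.7836

-0.784c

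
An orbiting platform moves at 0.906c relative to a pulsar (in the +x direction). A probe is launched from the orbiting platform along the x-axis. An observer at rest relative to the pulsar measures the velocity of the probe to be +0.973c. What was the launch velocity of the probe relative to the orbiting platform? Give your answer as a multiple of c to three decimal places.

Invert the composition law: u' = (u − v)/(1 − uv/c²).
u' = (0.973 − 0.906) / (1 − (0.973)(0.906)) = 0.0670/0.1185 = 0.5656.

+0.566c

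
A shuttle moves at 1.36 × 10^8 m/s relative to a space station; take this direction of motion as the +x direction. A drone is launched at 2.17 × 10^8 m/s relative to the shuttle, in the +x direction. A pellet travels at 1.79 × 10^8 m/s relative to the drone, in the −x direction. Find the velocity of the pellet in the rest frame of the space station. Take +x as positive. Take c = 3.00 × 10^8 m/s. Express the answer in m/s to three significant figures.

Apply u = (u' + v)/(1 + u'v/c²) successively, working outward toward the space station.
(Dividing each given speed by c = 3.00 × 10^8 m/s to work in units of c.)
Start: velocity of the shuttle relative to the space station = 0.4533c.
Compose with the drone (u' = 0.723 in the shuttle frame): u_1 = (0.723 + 0.453) / (1 + 0.723·0.453) = 1.1767/1.3279 = 0.8861.
Compose with the pellet (u' = -0.597 in the drone frame): u_2 = (-0.597 + 0.886) / (1 + (-0.597)·0.886) = 0.2894/0.4713 = 0.6141.
So u = 0.6141 × 3.00 × 10^8 m/s.

+1.84 × 10^8 m/s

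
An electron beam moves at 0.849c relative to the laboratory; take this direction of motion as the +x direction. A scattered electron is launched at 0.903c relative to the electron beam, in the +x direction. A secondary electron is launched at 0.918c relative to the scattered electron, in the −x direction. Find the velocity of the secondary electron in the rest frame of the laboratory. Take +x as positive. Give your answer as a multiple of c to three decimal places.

Apply u = (u' + v)/(1 + u'v/c²) successively, working outward toward the laboratory.
Start: velocity of the electron beam relative to the laboratory = 0.8490c.
Compose with the scattered electron (u' = 0.903 in the electron beam frame): u_1 = (0.903 + 0.849) / (1 + 0.903·0.849) = 1.7520/1.7666 = 0.9917.
Compose with the secondary electron (u' = -0.918 in the scattered electron frame): u_2 = (-0.918 + 0.992) / (1 + (-0.918)·0.992) = 0.0737/0.0896 = 0.8225.

+0.823c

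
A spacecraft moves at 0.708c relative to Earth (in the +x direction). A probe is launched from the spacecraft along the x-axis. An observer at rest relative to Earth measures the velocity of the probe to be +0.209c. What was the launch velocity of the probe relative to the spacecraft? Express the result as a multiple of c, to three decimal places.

Invert the composition law: u' = (u − v)/(1 − uv/c²).
u' = (0.209 − 0.708) / (1 − (0.209)(0.708)) = -0.4990/0.8520 = -0.5857.

-0.586c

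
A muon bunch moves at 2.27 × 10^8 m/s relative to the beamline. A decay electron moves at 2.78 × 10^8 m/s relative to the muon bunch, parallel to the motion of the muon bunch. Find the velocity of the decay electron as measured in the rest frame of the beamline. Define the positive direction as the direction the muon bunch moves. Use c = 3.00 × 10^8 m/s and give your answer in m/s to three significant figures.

In units of c (dividing by 3.00 × 10^8 m/s): v = 0.757, u' = 0.927.
u = (u' + v)/(1 + u'v/c²):
u = (0.927 + 0.757) / (1 + 0.927·0.757) = 1.6833/1.7012 = 0.9895
Converting back: u = 0.9895 × 3.00 × 10^8 m/s.

2.97 × 10^8 m/s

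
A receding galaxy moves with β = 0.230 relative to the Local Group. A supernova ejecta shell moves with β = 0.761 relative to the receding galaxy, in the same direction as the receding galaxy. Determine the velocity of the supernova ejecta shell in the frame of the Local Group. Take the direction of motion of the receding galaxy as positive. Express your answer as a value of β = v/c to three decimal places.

With v = 0.230 and u' = 0.761 (in units of c),
u = (u' + v)/(1 + u'v/c²):
u = (0.761 + 0.230) / (1 + 0.761·0.230) = 0.9910/1.1750 = 0.8434

β = 0.843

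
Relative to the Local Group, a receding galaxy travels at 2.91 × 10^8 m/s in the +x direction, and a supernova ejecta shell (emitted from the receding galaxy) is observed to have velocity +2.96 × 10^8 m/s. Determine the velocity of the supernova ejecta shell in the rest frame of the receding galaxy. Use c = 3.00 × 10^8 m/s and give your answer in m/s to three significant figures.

v = 0.970c, u = 0.987c.
Invert the composition law: u' = (u − v)/(1 − uv/c²).
u' = (0.987 − 0.970) / (1 − (0.987)(0.970)) = 0.0167/0.0429 = 0.3882.
u' = 0.3882 × 3.00 × 10^8 m/s.

+1.16 × 10^8 m/s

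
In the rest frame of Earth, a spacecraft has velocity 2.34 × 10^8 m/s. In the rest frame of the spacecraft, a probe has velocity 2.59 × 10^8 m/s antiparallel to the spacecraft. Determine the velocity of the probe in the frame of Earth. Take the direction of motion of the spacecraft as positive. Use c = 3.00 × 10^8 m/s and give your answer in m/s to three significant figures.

In units of c (dividing by 3.00 × 10^8 m/s): v = 0.780, u' = -0.863.
u = (u' + v)/(1 + u'v/c²):
u = (-0.863 + 0.780) / (1 + (-0.863)·0.780) = -0.0833/0.3266 = -0.2552
Converting back: u = -0.2552 × 3.00 × 10^8 m/s.

-7.65 × 10^7 m/s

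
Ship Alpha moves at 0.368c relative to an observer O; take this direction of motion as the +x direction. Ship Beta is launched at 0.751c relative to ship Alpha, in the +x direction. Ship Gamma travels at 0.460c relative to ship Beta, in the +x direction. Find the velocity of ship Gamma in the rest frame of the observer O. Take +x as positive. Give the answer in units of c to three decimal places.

Apply u = (u' + v)/(1 + u'v/c²) successively, working outward toward the observer O.
Start: velocity of ship Alpha relative to the observer O = 0.3680c.
Compose with ship Beta (u' = 0.751 in ship Alpha frame): u_1 = (0.751 + 0.368) / (1 + 0.751·0.368) = 1.1190/1.2764 = 0.8767.
Compose with ship Gamma (u' = 0.460 in ship Beta frame): u_2 = (0.460 + 0.877) / (1 + 0.460·0.877) = 1.3367/1.4033 = 0.9526.

0.953c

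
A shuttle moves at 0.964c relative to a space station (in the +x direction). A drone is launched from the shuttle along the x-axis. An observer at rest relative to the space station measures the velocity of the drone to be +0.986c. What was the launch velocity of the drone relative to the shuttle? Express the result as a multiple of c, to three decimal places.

Invert the composition law: u' = (u − v)/(1 − uv/c²).
u' = (0.986 − 0.964) / (1 − (0.986)(0.964)) = 0.0220/0.0495 = 0.4445.

+0.444c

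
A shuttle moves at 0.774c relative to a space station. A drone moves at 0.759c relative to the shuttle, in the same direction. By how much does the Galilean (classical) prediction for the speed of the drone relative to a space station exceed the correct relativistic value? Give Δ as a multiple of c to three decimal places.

Δ = 0.567c

Galilean: u_cl = 0.759 + 0.774 = 1.5330.
Relativistic: u_rel = (0.759 + 0.774) / (1 + 0.759·0.774) = 1.5330/1.5875 = 0.9657.
Δ = 1.5330 − 0.9657 = 0.5673.
(The classical prediction exceeds c; the relativistic result does not.)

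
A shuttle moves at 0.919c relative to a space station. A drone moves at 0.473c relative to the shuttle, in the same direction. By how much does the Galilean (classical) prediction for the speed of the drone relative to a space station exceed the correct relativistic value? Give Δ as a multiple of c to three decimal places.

Galilean: u_cl = 0.473 + 0.919 = 1.3920.
Relativistic: u_rel = (0.473 + 0.919) / (1 + 0.473·0.919) = 1.3920/1.4347 = 0.9702.
Δ = 1.3920 − 0.9702 = 0.4218.
(The classical prediction exceeds c; the relativistic result does not.)

Δ = 0.422c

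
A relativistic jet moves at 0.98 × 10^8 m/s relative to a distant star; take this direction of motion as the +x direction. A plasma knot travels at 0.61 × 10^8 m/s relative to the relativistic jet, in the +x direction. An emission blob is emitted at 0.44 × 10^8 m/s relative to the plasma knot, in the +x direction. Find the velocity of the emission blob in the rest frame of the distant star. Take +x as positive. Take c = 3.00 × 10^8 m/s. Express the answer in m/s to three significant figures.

Apply u = (u' + v)/(1 + u'v/c²) successively, working outward toward the distant star.
(Dividing each given speed by c = 3.00 × 10^8 m/s to work in units of c.)
Start: velocity of the relativistic jet relative to the distant star = 0.3267c.
Compose with the plasma knot (u' = 0.203 in the relativistic jet frame): u_1 = (0.203 + 0.327) / (1 + 0.203·0.327) = 0.5300/1.0664 = 0.4970.
Compose with the emission blob (u' = 0.147 in the plasma knot frame): u_2 = (0.147 + 0.497) / (1 + 0.147·0.497) = 0.6437/1.0729 = 0.5999.
So u = 0.5999 × 3.00 × 10^8 m/s.

1.80 × 10^8 m/s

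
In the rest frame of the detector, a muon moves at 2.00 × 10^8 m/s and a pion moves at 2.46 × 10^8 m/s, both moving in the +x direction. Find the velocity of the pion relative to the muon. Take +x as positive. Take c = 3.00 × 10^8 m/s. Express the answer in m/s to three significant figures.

+1.01 × 10^8 m/s

β_A = 0.667, β_B = 0.820 (dividing each by c = 3.00 × 10^8 m/s).
Transform to A's frame with the inverse velocity-addition law: u' = (u − v)/(1 − uv/c²), taking u = β_B and v = β_A.
u' = (0.820 − 0.667) / (1 − (0.667)(0.820)) = 0.1533/0.4533 = 0.3382.
u' = 0.3382 × 3.00 × 10^8 m/s.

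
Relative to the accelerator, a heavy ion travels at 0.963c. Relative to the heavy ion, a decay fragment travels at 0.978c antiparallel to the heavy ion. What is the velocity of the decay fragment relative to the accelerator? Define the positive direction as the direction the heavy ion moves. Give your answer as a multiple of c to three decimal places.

-0.258c

With v = 0.963 and u' = -0.978 (in units of c),
u = (u' + v)/(1 + u'v/c²):
u = (-0.978 + 0.963) / (1 + (-0.978)·0.963) = -0.0150/0.0582 = -0.2578
(Galilean addition would give -0.015c.)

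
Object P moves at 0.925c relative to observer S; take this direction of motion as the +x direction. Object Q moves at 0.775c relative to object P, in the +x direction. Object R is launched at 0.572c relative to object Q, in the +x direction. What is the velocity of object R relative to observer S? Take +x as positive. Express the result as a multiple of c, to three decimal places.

0.997c

Apply u = (u' + v)/(1 + u'v/c²) successively, working outward toward observer S.
Start: velocity of object P relative to observer S = 0.9250c.
Compose with object Q (u' = 0.775 in object P frame): u_1 = (0.775 + 0.925) / (1 + 0.775·0.925) = 1.7000/1.7169 = 0.9902.
Compose with object R (u' = 0.572 in object Q frame): u_2 = (0.572 + 0.990) / (1 + 0.572·0.990) = 1.5622/1.5664 = 0.9973.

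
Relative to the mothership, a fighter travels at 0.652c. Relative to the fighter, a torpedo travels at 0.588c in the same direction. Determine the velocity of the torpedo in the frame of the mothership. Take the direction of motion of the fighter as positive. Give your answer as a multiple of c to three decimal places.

0.896c

With v = 0.652 and u' = 0.588 (in units of c),
u = (u' + v)/(1 + u'v/c²):
u = (0.588 + 0.652) / (1 + 0.588·0.652) = 1.2400/1.3834 = 0.8964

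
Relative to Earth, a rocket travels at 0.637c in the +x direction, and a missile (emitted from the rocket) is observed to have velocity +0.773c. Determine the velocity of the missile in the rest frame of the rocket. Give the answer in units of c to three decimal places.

Invert the composition law: u' = (u − v)/(1 − uv/c²).
u' = (0.773 − 0.637) / (1 − (0.773)(0.637)) = 0.1360/0.5076 = 0.2679.

+0.268c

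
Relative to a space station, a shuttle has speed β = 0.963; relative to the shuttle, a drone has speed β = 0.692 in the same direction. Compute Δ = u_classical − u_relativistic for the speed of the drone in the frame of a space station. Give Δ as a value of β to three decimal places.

Galilean: u_cl = 0.692 + 0.963 = 1.6550.
Relativistic: u_rel = (0.692 + 0.963) / (1 + 0.692·0.963) = 1.6550/1.6664 = 0.9932.
Δ = 1.6550 − 0.9932 = 0.6618.
(The classical prediction exceeds c; the relativistic result does not.)

Δ = 0.662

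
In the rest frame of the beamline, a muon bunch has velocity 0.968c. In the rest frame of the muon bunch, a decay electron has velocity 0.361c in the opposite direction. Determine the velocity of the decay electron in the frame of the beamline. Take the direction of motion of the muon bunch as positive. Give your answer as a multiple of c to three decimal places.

With v = 0.968 and u' = -0.361 (in units of c),
u = (u' + v)/(1 + u'v/c²):
u = (-0.361 + 0.968) / (1 + (-0.361)·0.968) = 0.6070/0.6506 = 0.9331

+0.933c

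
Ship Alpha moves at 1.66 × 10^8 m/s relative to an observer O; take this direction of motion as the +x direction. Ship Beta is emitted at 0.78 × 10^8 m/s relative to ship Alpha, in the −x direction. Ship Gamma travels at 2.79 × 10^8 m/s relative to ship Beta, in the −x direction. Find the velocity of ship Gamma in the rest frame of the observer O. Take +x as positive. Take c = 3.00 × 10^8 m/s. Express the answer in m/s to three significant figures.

-2.59 × 10^8 m/s

Apply u = (u' + v)/(1 + u'v/c²) successively, working outward toward the observer O.
(Dividing each given speed by c = 3.00 × 10^8 m/s to work in units of c.)
Start: velocity of ship Alpha relative to the observer O = 0.5533c.
Compose with ship Beta (u' = -0.260 in ship Alpha frame): u_1 = (-0.260 + 0.553) / (1 + (-0.260)·0.553) = 0.2933/0.8561 = 0.3426.
Compose with ship Gamma (u' = -0.930 in ship Beta frame): u_2 = (-0.930 + 0.343) / (1 + (-0.930)·0.343) = -0.5874/0.6814 = -0.8621.
So u = -0.8621 × 3.00 × 10^8 m/s.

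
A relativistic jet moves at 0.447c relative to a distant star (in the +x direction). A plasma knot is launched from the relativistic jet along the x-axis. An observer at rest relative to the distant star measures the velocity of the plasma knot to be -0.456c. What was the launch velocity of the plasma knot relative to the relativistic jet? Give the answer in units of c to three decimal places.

Invert the composition law: u' = (u − v)/(1 − uv/c²).
u' = (-0.456 − 0.447) / (1 − (-0.456)(0.447)) = -0.9030/1.2038 = -0.7501.

-0.750c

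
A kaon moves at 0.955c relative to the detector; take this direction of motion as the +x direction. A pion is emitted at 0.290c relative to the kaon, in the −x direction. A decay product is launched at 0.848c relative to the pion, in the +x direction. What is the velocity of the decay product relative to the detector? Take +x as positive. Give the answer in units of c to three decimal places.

Apply u = (u' + v)/(1 + u'v/c²) successively, working outward toward the detector.
Start: velocity of the kaon relative to the detector = 0.9550c.
Compose with the pion (u' = -0.290 in the kaon frame): u_1 = (-0.290 + 0.955) / (1 + (-0.290)·0.955) = 0.6650/0.7230 = 0.9197.
Compose with the decay product (u' = 0.848 in the pion frame): u_2 = (0.848 + 0.920) / (1 + 0.848·0.920) = 1.7677/1.7799 = 0.9931.

+0.993c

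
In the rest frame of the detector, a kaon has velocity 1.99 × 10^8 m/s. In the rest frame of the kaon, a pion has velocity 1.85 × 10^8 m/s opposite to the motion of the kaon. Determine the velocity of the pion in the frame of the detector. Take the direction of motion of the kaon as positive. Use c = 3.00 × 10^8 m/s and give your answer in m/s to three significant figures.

In units of c (dividing by 3.00 × 10^8 m/s): v = 0.663, u' = -0.617.
u = (u' + v)/(1 + u'v/c²):
u = (-0.617 + 0.663) / (1 + (-0.617)·0.663) = 0.0467/0.5909 = 0.0790
(Galilean addition would give +0.047c.)
Converting back: u = 0.0790 × 3.00 × 10^8 m/s.

+2.37 × 10^7 m/s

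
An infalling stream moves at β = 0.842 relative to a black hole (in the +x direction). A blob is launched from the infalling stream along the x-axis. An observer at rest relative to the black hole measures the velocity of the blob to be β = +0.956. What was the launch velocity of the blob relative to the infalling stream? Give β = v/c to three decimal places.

β = +0.584

Invert the composition law: u' = (u − v)/(1 − uv/c²).
u' = (0.956 − 0.842) / (1 − (0.956)(0.842)) = 0.1140/0.1950 = 0.5845.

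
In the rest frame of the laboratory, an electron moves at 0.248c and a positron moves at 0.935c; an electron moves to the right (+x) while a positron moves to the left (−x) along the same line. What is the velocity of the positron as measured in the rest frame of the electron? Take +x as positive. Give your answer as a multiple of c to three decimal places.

β_A = 0.248, β_B = -0.935.
Transform to A's frame with the inverse velocity-addition law: u' = (u − v)/(1 − uv/c²), taking u = β_B and v = β_A.
u' = (-0.935 − 0.248) / (1 − (0.248)(-0.935)) = -1.1830/1.2319 = -0.9603.

-0.960c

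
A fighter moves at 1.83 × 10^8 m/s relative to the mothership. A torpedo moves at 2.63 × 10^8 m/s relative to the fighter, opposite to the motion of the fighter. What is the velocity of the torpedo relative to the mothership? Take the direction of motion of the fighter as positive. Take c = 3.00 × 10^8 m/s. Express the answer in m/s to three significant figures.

In units of c (dividing by 3.00 × 10^8 m/s): v = 0.610, u' = -0.877.
u = (u' + v)/(1 + u'v/c²):
u = (-0.877 + 0.610) / (1 + (-0.877)·0.610) = -0.2667/0.4652 = -0.5732
(Galilean addition would give -0.267c.)
Converting back: u = -0.5732 × 3.00 × 10^8 m/s.

-1.72 × 10^8 m/s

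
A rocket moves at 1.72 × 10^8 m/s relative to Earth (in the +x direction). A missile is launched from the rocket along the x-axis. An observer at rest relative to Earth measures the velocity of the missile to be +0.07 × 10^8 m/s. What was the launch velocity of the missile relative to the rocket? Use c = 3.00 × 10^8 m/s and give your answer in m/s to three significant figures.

v = 0.573c, u = 0.023c.
Invert the composition law: u' = (u − v)/(1 − uv/c²).
u' = (0.023 − 0.573) / (1 − (0.023)(0.573)) = -0.5500/0.9866 = -0.5575.
u' = -0.5575 × 3.00 × 10^8 m/s.

-1.67 × 10^8 m/s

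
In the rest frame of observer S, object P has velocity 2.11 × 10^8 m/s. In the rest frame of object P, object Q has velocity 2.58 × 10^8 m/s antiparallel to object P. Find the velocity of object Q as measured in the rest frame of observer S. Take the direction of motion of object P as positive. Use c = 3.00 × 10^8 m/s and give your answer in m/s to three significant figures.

-1.19 × 10^8 m/s

In units of c (dividing by 3.00 × 10^8 m/s): v = 0.703, u' = -0.860.
u = (u' + v)/(1 + u'v/c²):
u = (-0.860 + 0.703) / (1 + (-0.860)·0.703) = -0.1567/0.3951 = -0.3965
(Galilean addition would give -0.157c.)
Converting back: u = -0.3965 × 3.00 × 10^8 m/s.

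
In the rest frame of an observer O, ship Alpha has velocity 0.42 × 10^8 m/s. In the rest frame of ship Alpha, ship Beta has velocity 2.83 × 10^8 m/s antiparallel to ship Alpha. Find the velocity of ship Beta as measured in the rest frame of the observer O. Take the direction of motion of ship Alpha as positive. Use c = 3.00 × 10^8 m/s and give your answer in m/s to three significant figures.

In units of c (dividing by 3.00 × 10^8 m/s): v = 0.140, u' = -0.943.
u = (u' + v)/(1 + u'v/c²):
u = (-0.943 + 0.140) / (1 + (-0.943)·0.140) = -0.8033/0.8679 = -0.9256
(Galilean addition would give -0.803c.)
Converting back: u = -0.9256 × 3.00 × 10^8 m/s.

-2.78 × 10^8 m/s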